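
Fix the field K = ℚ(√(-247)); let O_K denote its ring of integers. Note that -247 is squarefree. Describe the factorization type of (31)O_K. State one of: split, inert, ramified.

Since -247 ≡ 1 mod 4, the ring of integers is ℤ[(1+√-247)/2] with discriminant -247.
disc(K) = -247 is not divisible by 31; 31 is unramified.
Legendre symbol by Euler's criterion: (-247/31) ≡ (-247)^15 ≡ 1 (mod 31), i.e. (-247/31) = 1.
(-247/31) = 1, so 31 splits.

split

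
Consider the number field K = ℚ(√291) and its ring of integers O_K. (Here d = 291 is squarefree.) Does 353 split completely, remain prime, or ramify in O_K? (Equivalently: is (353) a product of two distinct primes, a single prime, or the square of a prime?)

291 mod 4 = 3, hence disc K = 4·291 = 1164 and O_K = ℤ[√291].
353 ∤ 1164, so 353 is unramified.
Euler's criterion: 291^176 mod 353 = 352. Thus (291|353) = -1.
(291/353) = -1, so 353 is inert.

353 remains inert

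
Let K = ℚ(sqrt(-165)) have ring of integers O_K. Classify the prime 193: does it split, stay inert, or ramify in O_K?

split — (193) = 𝔭₁𝔭₂ with 𝔭₁ ≠ 𝔭₂

Since -165 ≢ 1 mod 4, the ring of integers is ℤ[√-165] with discriminant 4·(-165) = -660.
193 ∤ -660, so 193 is unramified.
Compute (-165/193) via Euler: 28^((193-1)/2) mod 193 = 1, so (-165/193) = 1.
(-165/193) = 1, so 193 splits.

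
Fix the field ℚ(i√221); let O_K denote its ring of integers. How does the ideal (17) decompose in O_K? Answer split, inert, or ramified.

p ramifies

Since -221 ≢ 1 mod 4, the ring of integers is ℤ[√-221] with discriminant 4·(-221) = -884.
disc(K) = -884 = 17·(-52), so p = 17 is ramified.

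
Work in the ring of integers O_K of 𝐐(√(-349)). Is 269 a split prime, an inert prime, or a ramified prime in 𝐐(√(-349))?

Since -349 ≢ 1 mod 4, the ring of integers is ℤ[√-349] with discriminant 4·(-349) = -1396.
Since gcd(269, -1396) = 1 the prime 269 does not ramify.
Compute (-349/269) via Euler: 189^((269-1)/2) mod 269 = 1, so (-349/269) = 1.
(-349/269) = 1, so 269 splits.

splits completely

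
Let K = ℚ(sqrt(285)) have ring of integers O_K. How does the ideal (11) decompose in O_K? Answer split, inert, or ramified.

Since 285 ≡ 1 mod 4, the ring of integers is ℤ[(1+√285)/2] with discriminant 285.
11 ∤ 285, so 11 is unramified.
Legendre symbol by Euler's criterion: (285/11) ≡ 285^5 ≡ 10 (mod 11), i.e. (285/11) = -1.
d is a non-residue mod p, hence 11 remains inert in O_K.

inert — (11) stays prime in O_K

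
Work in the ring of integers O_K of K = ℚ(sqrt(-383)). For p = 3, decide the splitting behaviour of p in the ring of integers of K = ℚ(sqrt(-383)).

splits completely

Since -383 ≡ 1 mod 4, the ring of integers is ℤ[(1+√-383)/2] with discriminant -383.
3 ∤ -383, so 3 is unramified.
Euler's criterion: (-383)^1 mod 3 = 1. Thus (-383|3) = 1.
Legendre symbol 1 ⇒ 3 is split.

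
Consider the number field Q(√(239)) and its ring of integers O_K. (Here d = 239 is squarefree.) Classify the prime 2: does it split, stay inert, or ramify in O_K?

d = 239 ≡ 3 (mod 4), so O_K = ℤ[√239] and disc(K) = 4d = 956.
2 divides disc(K) = 956, so 2 ramifies.

p ramifies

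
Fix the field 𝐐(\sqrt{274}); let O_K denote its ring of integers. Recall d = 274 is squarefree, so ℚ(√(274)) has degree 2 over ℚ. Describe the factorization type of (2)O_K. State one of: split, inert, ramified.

ramified — (2) = 𝔭²

Since 274 ≢ 1 mod 4, the ring of integers is ℤ[√274] with discriminant 4·274 = 1096.
disc(K) = 1096 = 2·548, so p = 2 is ramified.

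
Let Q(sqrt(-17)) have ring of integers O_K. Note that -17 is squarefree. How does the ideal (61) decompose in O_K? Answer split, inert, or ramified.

-17 mod 4 = 3, hence disc K = 4·(-17) = -68 and O_K = ℤ[√-17].
disc(K) = -68 is not divisible by 61; 61 is unramified.
Legendre symbol by Euler's criterion: (-17/61) ≡ (-17)^30 ≡ 60 (mod 61), i.e. (-17/61) = -1.
Legendre symbol -1 ⇒ 61 is inert.

inert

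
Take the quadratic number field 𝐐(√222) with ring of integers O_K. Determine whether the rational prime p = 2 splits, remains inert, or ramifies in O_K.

222 mod 4 = 2, hence disc K = 4·222 = 888 and O_K = ℤ[√222].
Ramification test: 2 | 888. The prime 2 ramifies in K.

p ramifies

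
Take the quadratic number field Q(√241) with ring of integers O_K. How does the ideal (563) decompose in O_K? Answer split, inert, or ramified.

Since 241 ≡ 1 mod 4, the ring of integers is ℤ[(1+√241)/2] with discriminant 241.
563 ∤ 241, so 563 is unramified.
(241/563) = 241^281 mod 563 = 1, giving Legendre symbol 1.
(241/563) = 1, so 563 splits.

split — (563) = 𝔭₁𝔭₂ with 𝔭₁ ≠ 𝔭₂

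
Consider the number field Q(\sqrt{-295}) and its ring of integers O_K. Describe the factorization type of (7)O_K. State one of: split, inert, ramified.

remains prime (inert)

-295 mod 4 = 1, hence disc K = -295 and O_K = ℤ[(1+√-295)/2].
Since gcd(7, -295) = 1 the prime 7 does not ramify.
Legendre symbol by Euler's criterion: (-295/7) ≡ (-295)^3 ≡ 6 (mod 7), i.e. (-295/7) = -1.
d is a non-residue mod p, hence 7 remains inert in O_K.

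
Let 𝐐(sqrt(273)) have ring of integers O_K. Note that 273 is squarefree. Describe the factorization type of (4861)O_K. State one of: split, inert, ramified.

remains prime (inert)

273 mod 4 = 1, hence disc K = 273 and O_K = ℤ[(1+√273)/2].
4861 ∤ 273, so 4861 is unramified.
Compute (273/4861) via Euler: 273^((4861-1)/2) mod 4861 = 4860, so (273/4861) = -1.
(273/4861) = -1, so 4861 is inert.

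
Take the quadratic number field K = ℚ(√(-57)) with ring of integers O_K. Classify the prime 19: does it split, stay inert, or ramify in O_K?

19 is ramified

-57 mod 4 = 3, hence disc K = 4·(-57) = -228 and O_K = ℤ[√-57].
19 divides disc(K) = -228, so 19 ramifies.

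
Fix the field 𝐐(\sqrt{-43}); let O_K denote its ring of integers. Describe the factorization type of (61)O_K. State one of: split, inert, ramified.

61 remains inert

d = -43 ≡ 1 (mod 4), so O_K = ℤ[(1+√-43)/2] and disc(K) = d = -43.
Since gcd(61, -43) = 1 the prime 61 does not ramify.
Legendre symbol by Euler's criterion: (-43/61) ≡ (-43)^30 ≡ 60 (mod 61), i.e. (-43/61) = -1.
d is a non-residue mod p, hence 61 remains inert in O_K.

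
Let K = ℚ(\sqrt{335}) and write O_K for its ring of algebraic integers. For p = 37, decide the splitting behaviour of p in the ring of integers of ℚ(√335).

Since 335 ≢ 1 mod 4, the ring of integers is ℤ[√335] with discriminant 4·335 = 1340.
37 ∤ 1340, so 37 is unramified.
Legendre symbol by Euler's criterion: (335/37) ≡ 335^18 ≡ 36 (mod 37), i.e. (335/37) = -1.
(335/37) = -1, so 37 is inert.

remains prime (inert)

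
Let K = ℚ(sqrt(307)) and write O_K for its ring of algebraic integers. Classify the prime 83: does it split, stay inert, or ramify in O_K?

307 mod 4 = 3, hence disc K = 4·307 = 1228 and O_K = ℤ[√307].
83 ∤ 1228, so 83 is unramified.
Legendre symbol by Euler's criterion: (307/83) ≡ 307^41 ≡ 82 (mod 83), i.e. (307/83) = -1.
Legendre symbol -1 ⇒ 83 is inert.

remains prime (inert)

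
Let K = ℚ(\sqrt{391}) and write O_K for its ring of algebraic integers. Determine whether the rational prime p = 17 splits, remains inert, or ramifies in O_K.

ramified

Since 391 ≢ 1 mod 4, the ring of integers is ℤ[√391] with discriminant 4·391 = 1564.
disc(K) = 1564 = 17·92, so p = 17 is ramified.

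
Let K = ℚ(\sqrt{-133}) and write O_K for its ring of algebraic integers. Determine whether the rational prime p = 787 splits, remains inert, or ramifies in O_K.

787 remains inert

Since -133 ≢ 1 mod 4, the ring of integers is ℤ[√-133] with discriminant 4·(-133) = -532.
disc(K) = -532 is not divisible by 787; 787 is unramified.
Euler's criterion: (-133)^393 mod 787 = 786. Thus (-133|787) = -1.
(-133/787) = -1, so 787 is inert.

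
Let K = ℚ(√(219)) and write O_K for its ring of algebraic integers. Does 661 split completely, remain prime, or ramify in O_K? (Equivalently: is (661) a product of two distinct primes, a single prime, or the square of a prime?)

Since 219 ≢ 1 mod 4, the ring of integers is ℤ[√219] with discriminant 4·219 = 876.
661 ∤ 876, so 661 is unramified.
Compute (219/661) via Euler: 219^((661-1)/2) mod 661 = 1, so (219/661) = 1.
Legendre symbol 1 ⇒ 661 is split.

splits completely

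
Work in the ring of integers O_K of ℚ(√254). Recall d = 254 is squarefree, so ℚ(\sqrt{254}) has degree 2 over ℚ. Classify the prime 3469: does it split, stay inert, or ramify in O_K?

Since 254 ≢ 1 mod 4, the ring of integers is ℤ[√254] with discriminant 4·254 = 1016.
Since gcd(3469, 1016) = 1 the prime 3469 does not ramify.
Euler's criterion: 254^1734 mod 3469 = 1. Thus (254|3469) = 1.
Legendre symbol 1 ⇒ 3469 is split.

p splits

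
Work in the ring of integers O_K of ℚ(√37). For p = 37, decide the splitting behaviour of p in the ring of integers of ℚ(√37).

37 mod 4 = 1, hence disc K = 37 and O_K = ℤ[(1+√37)/2].
Ramification test: 37 | 37. The prime 37 ramifies in K.

p ramifies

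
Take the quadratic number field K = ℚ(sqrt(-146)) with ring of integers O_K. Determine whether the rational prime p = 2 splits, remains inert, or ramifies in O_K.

p ramifies

d = -146 ≡ 2 (mod 4), so O_K = ℤ[√-146] and disc(K) = 4d = -584.
disc(K) = -584 = 2·(-292), so p = 2 is ramified.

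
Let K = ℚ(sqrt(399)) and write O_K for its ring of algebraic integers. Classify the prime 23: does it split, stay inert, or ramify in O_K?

splits completely

Since 399 ≢ 1 mod 4, the ring of integers is ℤ[√399] with discriminant 4·399 = 1596.
disc(K) = 1596 is not divisible by 23; 23 is unramified.
Euler's criterion: 399^11 mod 23 = 1. Thus (399|23) = 1.
d is a quadratic residue mod p, hence 23 splits in O_K.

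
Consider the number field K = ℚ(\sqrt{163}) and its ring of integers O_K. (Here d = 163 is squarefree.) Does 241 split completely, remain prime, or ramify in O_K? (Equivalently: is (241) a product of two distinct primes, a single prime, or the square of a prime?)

Since 163 ≢ 1 mod 4, the ring of integers is ℤ[√163] with discriminant 4·163 = 652.
Since gcd(241, 652) = 1 the prime 241 does not ramify.
Euler's criterion: 163^120 mod 241 = 240. Thus (163|241) = -1.
(163/241) = -1, so 241 is inert.

inert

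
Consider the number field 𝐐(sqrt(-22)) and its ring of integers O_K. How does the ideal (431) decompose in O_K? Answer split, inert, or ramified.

inert

-22 mod 4 = 2, hence disc K = 4·(-22) = -88 and O_K = ℤ[√-22].
disc(K) = -88 is not divisible by 431; 431 is unramified.
(-22/431) = 409^215 mod 431 = 430, giving Legendre symbol -1.
(-22/431) = -1, so 431 is inert.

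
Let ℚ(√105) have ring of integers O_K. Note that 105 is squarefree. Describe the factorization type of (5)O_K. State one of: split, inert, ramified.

Since 105 ≡ 1 mod 4, the ring of integers is ℤ[(1+√105)/2] with discriminant 105.
disc(K) = 105 = 5·21, so p = 5 is ramified.

5 is ramified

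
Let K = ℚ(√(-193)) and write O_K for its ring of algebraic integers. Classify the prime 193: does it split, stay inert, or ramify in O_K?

d = -193 ≡ 3 (mod 4), so O_K = ℤ[√-193] and disc(K) = 4d = -772.
Ramification test: 193 | -772. The prime 193 ramifies in K.

ramified — (193) = 𝔭²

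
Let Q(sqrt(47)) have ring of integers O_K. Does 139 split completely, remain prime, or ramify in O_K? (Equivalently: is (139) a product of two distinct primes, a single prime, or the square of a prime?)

p splits

d = 47 ≡ 3 (mod 4), so O_K = ℤ[√47] and disc(K) = 4d = 188.
139 ∤ 188, so 139 is unramified.
Legendre symbol by Euler's criterion: (47/139) ≡ 47^69 ≡ 1 (mod 139), i.e. (47/139) = 1.
(47/139) = 1, so 139 splits.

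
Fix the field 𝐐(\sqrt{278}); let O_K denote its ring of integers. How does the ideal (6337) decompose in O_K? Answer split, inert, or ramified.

Since 278 ≢ 1 mod 4, the ring of integers is ℤ[√278] with discriminant 4·278 = 1112.
disc(K) = 1112 is not divisible by 6337; 6337 is unramified.
Compute (278/6337) via Euler: 278^((6337-1)/2) mod 6337 = 6336, so (278/6337) = -1.
(278/6337) = -1, so 6337 is inert.

p is inert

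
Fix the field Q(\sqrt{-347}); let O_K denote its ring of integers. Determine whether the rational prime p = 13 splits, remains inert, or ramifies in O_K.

-347 mod 4 = 1, hence disc K = -347 and O_K = ℤ[(1+√-347)/2].
13 ∤ -347, so 13 is unramified.
Euler's criterion: (-347)^6 mod 13 = 1. Thus (-347|13) = 1.
Legendre symbol 1 ⇒ 13 is split.

split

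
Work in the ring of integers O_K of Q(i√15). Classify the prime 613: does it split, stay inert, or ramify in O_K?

inert

Since -15 ≡ 1 mod 4, the ring of integers is ℤ[(1+√-15)/2] with discriminant -15.
disc(K) = -15 is not divisible by 613; 613 is unramified.
Legendre symbol by Euler's criterion: (-15/613) ≡ (-15)^306 ≡ 612 (mod 613), i.e. (-15/613) = -1.
(-15/613) = -1, so 613 is inert.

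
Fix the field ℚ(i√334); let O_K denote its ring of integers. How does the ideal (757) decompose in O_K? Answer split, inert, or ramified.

Since -334 ≢ 1 mod 4, the ring of integers is ℤ[√-334] with discriminant 4·(-334) = -1336.
disc(K) = -1336 is not divisible by 757; 757 is unramified.
(-334/757) = 423^378 mod 757 = 756, giving Legendre symbol -1.
(-334/757) = -1, so 757 is inert.

inert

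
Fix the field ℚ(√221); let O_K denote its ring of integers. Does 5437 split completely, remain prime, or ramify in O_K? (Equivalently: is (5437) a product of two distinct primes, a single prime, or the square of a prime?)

remains prime (inert)

Since 221 ≡ 1 mod 4, the ring of integers is ℤ[(1+√221)/2] with discriminant 221.
Since gcd(5437, 221) = 1 the prime 5437 does not ramify.
Euler's criterion: 221^2718 mod 5437 = 5436. Thus (221|5437) = -1.
d is a non-residue mod p, hence 5437 remains inert in O_K.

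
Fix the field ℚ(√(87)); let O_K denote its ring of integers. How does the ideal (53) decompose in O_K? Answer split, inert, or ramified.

remains prime (inert)

Since 87 ≢ 1 mod 4, the ring of integers is ℤ[√87] with discriminant 4·87 = 348.
disc(K) = 348 is not divisible by 53; 53 is unramified.
Euler's criterion: 87^26 mod 53 = 52. Thus (87|53) = -1.
d is a non-residue mod p, hence 53 remains inert in O_K.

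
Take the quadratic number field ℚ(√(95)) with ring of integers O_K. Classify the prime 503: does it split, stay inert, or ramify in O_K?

p splits

Since 95 ≢ 1 mod 4, the ring of integers is ℤ[√95] with discriminant 4·95 = 380.
503 ∤ 380, so 503 is unramified.
Legendre symbol by Euler's criterion: (95/503) ≡ 95^251 ≡ 1 (mod 503), i.e. (95/503) = 1.
(95/503) = 1, so 503 splits.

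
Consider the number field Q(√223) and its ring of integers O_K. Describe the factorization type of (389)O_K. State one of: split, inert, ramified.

389 splits in O_K

223 mod 4 = 3, hence disc K = 4·223 = 892 and O_K = ℤ[√223].
Since gcd(389, 892) = 1 the prime 389 does not ramify.
Compute (223/389) via Euler: 223^((389-1)/2) mod 389 = 1, so (223/389) = 1.
d is a quadratic residue mod p, hence 389 splits in O_K.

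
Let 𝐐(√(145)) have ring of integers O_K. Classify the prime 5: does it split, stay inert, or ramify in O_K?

Since 145 ≡ 1 mod 4, the ring of integers is ℤ[(1+√145)/2] with discriminant 145.
disc(K) = 145 = 5·29, so p = 5 is ramified.

p ramifies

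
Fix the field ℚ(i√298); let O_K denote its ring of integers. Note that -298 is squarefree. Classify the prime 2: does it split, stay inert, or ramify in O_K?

p ramifies

-298 mod 4 = 2, hence disc K = 4·(-298) = -1192 and O_K = ℤ[√-298].
2 divides disc(K) = -1192, so 2 ramifies.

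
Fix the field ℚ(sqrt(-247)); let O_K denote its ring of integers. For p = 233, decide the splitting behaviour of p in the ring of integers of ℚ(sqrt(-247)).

-247 mod 4 = 1, hence disc K = -247 and O_K = ℤ[(1+√-247)/2].
Since gcd(233, -247) = 1 the prime 233 does not ramify.
Euler's criterion: (-247)^116 mod 233 = 1. Thus (-247|233) = 1.
d is a quadratic residue mod p, hence 233 splits in O_K.

233 splits in O_K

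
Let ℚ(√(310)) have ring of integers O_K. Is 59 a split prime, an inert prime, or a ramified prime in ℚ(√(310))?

split — (59) = 𝔭₁𝔭₂ with 𝔭₁ ≠ 𝔭₂

d = 310 ≡ 2 (mod 4), so O_K = ℤ[√310] and disc(K) = 4d = 1240.
disc(K) = 1240 is not divisible by 59; 59 is unramified.
Euler's criterion: 310^29 mod 59 = 1. Thus (310|59) = 1.
Legendre symbol 1 ⇒ 59 is split.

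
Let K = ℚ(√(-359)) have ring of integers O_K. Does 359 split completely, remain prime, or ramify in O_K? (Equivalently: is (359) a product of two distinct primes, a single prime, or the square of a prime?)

-359 mod 4 = 1, hence disc K = -359 and O_K = ℤ[(1+√-359)/2].
disc(K) = -359 = 359·(-1), so p = 359 is ramified.

ramifies in O_K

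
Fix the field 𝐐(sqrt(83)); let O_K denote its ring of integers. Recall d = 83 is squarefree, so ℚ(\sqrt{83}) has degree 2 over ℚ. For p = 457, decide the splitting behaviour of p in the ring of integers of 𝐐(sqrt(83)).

83 mod 4 = 3, hence disc K = 4·83 = 332 and O_K = ℤ[√83].
457 ∤ 332, so 457 is unramified.
Compute (83/457) via Euler: 83^((457-1)/2) mod 457 = 456, so (83/457) = -1.
Legendre symbol -1 ⇒ 457 is inert.

inert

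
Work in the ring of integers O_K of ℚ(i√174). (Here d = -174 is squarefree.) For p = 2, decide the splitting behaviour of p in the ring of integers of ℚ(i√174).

ramified

Since -174 ≢ 1 mod 4, the ring of integers is ℤ[√-174] with discriminant 4·(-174) = -696.
disc(K) = -696 = 2·(-348), so p = 2 is ramified.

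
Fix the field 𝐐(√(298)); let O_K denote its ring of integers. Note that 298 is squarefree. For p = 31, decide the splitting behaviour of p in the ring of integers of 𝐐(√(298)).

split

Since 298 ≢ 1 mod 4, the ring of integers is ℤ[√298] with discriminant 4·298 = 1192.
Since gcd(31, 1192) = 1 the prime 31 does not ramify.
Compute (298/31) via Euler: 19^((31-1)/2) mod 31 = 1, so (298/31) = 1.
(298/31) = 1, so 31 splits.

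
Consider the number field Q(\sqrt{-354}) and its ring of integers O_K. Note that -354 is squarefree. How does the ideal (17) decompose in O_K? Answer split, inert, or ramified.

-354 mod 4 = 2, hence disc K = 4·(-354) = -1416 and O_K = ℤ[√-354].
disc(K) = -1416 is not divisible by 17; 17 is unramified.
Euler's criterion: (-354)^8 mod 17 = 16. Thus (-354|17) = -1.
(-354/17) = -1, so 17 is inert.

17 remains inert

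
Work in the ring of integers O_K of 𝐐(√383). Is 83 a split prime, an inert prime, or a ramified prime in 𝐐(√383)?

Since 383 ≢ 1 mod 4, the ring of integers is ℤ[√383] with discriminant 4·383 = 1532.
disc(K) = 1532 is not divisible by 83; 83 is unramified.
Legendre symbol by Euler's criterion: (383/83) ≡ 383^41 ≡ 1 (mod 83), i.e. (383/83) = 1.
(383/83) = 1, so 83 splits.

p splits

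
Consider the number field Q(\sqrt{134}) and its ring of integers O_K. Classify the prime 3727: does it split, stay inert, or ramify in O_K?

split

134 mod 4 = 2, hence disc K = 4·134 = 536 and O_K = ℤ[√134].
3727 ∤ 536, so 3727 is unramified.
Euler's criterion: 134^1863 mod 3727 = 1. Thus (134|3727) = 1.
d is a quadratic residue mod p, hence 3727 splits in O_K.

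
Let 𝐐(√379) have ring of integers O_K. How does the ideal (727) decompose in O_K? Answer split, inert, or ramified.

379 mod 4 = 3, hence disc K = 4·379 = 1516 and O_K = ℤ[√379].
Since gcd(727, 1516) = 1 the prime 727 does not ramify.
Euler's criterion: 379^363 mod 727 = 726. Thus (379|727) = -1.
d is a non-residue mod p, hence 727 remains inert in O_K.

727 remains inert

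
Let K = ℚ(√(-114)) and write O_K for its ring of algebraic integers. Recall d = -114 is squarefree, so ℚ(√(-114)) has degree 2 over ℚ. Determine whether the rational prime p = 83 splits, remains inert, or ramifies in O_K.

d = -114 ≡ 2 (mod 4), so O_K = ℤ[√-114] and disc(K) = 4d = -456.
83 ∤ -456, so 83 is unramified.
Euler's criterion: (-114)^41 mod 83 = 82. Thus (-114|83) = -1.
(-114/83) = -1, so 83 is inert.

p is inert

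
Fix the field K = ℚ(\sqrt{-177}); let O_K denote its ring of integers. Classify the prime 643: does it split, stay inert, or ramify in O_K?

-177 mod 4 = 3, hence disc K = 4·(-177) = -708 and O_K = ℤ[√-177].
Since gcd(643, -708) = 1 the prime 643 does not ramify.
Euler's criterion: (-177)^321 mod 643 = 642. Thus (-177|643) = -1.
d is a non-residue mod p, hence 643 remains inert in O_K.

p is inert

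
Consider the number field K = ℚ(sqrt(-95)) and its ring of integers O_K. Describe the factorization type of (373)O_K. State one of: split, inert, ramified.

d = -95 ≡ 1 (mod 4), so O_K = ℤ[(1+√-95)/2] and disc(K) = d = -95.
Since gcd(373, -95) = 1 the prime 373 does not ramify.
Compute (-95/373) via Euler: 278^((373-1)/2) mod 373 = 1, so (-95/373) = 1.
Legendre symbol 1 ⇒ 373 is split.

splits completely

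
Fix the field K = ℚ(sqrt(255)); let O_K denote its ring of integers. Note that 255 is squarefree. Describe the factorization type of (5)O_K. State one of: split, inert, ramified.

p ramifies

Since 255 ≢ 1 mod 4, the ring of integers is ℤ[√255] with discriminant 4·255 = 1020.
Ramification test: 5 | 1020. The prime 5 ramifies in K.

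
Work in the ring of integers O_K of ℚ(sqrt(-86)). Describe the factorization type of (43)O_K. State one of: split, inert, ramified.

d = -86 ≡ 2 (mod 4), so O_K = ℤ[√-86] and disc(K) = 4d = -344.
Ramification test: 43 | -344. The prime 43 ramifies in K.

p ramifies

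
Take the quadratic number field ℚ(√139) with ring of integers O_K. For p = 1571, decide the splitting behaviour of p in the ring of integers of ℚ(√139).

Since 139 ≢ 1 mod 4, the ring of integers is ℤ[√139] with discriminant 4·139 = 556.
disc(K) = 556 is not divisible by 1571; 1571 is unramified.
Legendre symbol by Euler's criterion: (139/1571) ≡ 139^785 ≡ 1570 (mod 1571), i.e. (139/1571) = -1.
Legendre symbol -1 ⇒ 1571 is inert.

remains prime (inert)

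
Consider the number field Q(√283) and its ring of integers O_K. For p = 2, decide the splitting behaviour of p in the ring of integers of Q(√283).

Since 283 ≢ 1 mod 4, the ring of integers is ℤ[√283] with discriminant 4·283 = 1132.
disc(K) = 1132 = 2·566, so p = 2 is ramified.

ramified — (2) = 𝔭²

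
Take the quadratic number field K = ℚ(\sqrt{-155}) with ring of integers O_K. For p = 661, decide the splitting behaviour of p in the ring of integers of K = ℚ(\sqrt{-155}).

p splits

d = -155 ≡ 1 (mod 4), so O_K = ℤ[(1+√-155)/2] and disc(K) = d = -155.
Since gcd(661, -155) = 1 the prime 661 does not ramify.
Legendre symbol by Euler's criterion: (-155/661) ≡ (-155)^330 ≡ 1 (mod 661), i.e. (-155/661) = 1.
Legendre symbol 1 ⇒ 661 is split.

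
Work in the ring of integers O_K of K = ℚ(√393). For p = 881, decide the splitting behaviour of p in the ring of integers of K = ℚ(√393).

d = 393 ≡ 1 (mod 4), so O_K = ℤ[(1+√393)/2] and disc(K) = d = 393.
881 ∤ 393, so 881 is unramified.
(393/881) = 393^440 mod 881 = 1, giving Legendre symbol 1.
(393/881) = 1, so 881 splits.

881 splits in O_K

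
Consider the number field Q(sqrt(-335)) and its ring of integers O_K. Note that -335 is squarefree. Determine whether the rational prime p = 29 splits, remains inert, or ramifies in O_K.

split — (29) = 𝔭₁𝔭₂ with 𝔭₁ ≠ 𝔭₂

Since -335 ≡ 1 mod 4, the ring of integers is ℤ[(1+√-335)/2] with discriminant -335.
Since gcd(29, -335) = 1 the prime 29 does not ramify.
Compute (-335/29) via Euler: 13^((29-1)/2) mod 29 = 1, so (-335/29) = 1.
(-335/29) = 1, so 29 splits.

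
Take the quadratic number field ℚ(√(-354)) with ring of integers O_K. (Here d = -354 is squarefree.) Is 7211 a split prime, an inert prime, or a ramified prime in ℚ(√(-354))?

split — (7211) = 𝔭₁𝔭₂ with 𝔭₁ ≠ 𝔭₂

d = -354 ≡ 2 (mod 4), so O_K = ℤ[√-354] and disc(K) = 4d = -1416.
disc(K) = -1416 is not divisible by 7211; 7211 is unramified.
Compute (-354/7211) via Euler: 6857^((7211-1)/2) mod 7211 = 1, so (-354/7211) = 1.
d is a quadratic residue mod p, hence 7211 splits in O_K.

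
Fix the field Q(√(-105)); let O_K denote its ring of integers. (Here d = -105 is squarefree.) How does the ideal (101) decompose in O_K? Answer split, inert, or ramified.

splits completely

-105 mod 4 = 3, hence disc K = 4·(-105) = -420 and O_K = ℤ[√-105].
disc(K) = -420 is not divisible by 101; 101 is unramified.
Euler's criterion: (-105)^50 mod 101 = 1. Thus (-105|101) = 1.
Legendre symbol 1 ⇒ 101 is split.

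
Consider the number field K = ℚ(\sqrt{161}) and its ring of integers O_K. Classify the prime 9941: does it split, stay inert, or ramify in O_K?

161 mod 4 = 1, hence disc K = 161 and O_K = ℤ[(1+√161)/2].
Since gcd(9941, 161) = 1 the prime 9941 does not ramify.
(161/9941) = 161^4970 mod 9941 = 9940, giving Legendre symbol -1.
d is a non-residue mod p, hence 9941 remains inert in O_K.

inert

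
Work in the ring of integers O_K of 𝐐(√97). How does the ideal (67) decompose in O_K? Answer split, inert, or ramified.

Since 97 ≡ 1 mod 4, the ring of integers is ℤ[(1+√97)/2] with discriminant 97.
disc(K) = 97 is not divisible by 67; 67 is unramified.
(97/67) = 30^33 mod 67 = 66, giving Legendre symbol -1.
(97/67) = -1, so 67 is inert.

remains prime (inert)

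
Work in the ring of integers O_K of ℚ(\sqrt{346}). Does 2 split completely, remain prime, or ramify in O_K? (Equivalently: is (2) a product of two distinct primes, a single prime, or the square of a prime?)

p ramifies

d = 346 ≡ 2 (mod 4), so O_K = ℤ[√346] and disc(K) = 4d = 1384.
Ramification test: 2 | 1384. The prime 2 ramifies in K.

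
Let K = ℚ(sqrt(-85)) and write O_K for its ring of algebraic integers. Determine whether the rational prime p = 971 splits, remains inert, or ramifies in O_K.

971 remains inert

-85 mod 4 = 3, hence disc K = 4·(-85) = -340 and O_K = ℤ[√-85].
Since gcd(971, -340) = 1 the prime 971 does not ramify.
Compute (-85/971) via Euler: 886^((971-1)/2) mod 971 = 970, so (-85/971) = -1.
Legendre symbol -1 ⇒ 971 is inert.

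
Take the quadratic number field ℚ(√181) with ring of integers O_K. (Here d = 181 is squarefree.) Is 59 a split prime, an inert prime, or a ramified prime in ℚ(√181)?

d = 181 ≡ 1 (mod 4), so O_K = ℤ[(1+√181)/2] and disc(K) = d = 181.
Since gcd(59, 181) = 1 the prime 59 does not ramify.
Euler's criterion: 181^29 mod 59 = 1. Thus (181|59) = 1.
(181/59) = 1, so 59 splits.

split — (59) = 𝔭₁𝔭₂ with 𝔭₁ ≠ 𝔭₂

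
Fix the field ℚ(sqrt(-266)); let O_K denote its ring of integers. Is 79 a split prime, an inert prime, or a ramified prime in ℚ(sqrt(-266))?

-266 mod 4 = 2, hence disc K = 4·(-266) = -1064 and O_K = ℤ[√-266].
Since gcd(79, -1064) = 1 the prime 79 does not ramify.
(-266/79) = 50^39 mod 79 = 1, giving Legendre symbol 1.
(-266/79) = 1, so 79 splits.

splits completely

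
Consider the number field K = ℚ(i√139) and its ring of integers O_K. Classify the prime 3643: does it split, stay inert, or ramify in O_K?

split — (3643) = 𝔭₁𝔭₂ with 𝔭₁ ≠ 𝔭₂

d = -139 ≡ 1 (mod 4), so O_K = ℤ[(1+√-139)/2] and disc(K) = d = -139.
Since gcd(3643, -139) = 1 the prime 3643 does not ramify.
Euler's criterion: (-139)^1821 mod 3643 = 1. Thus (-139|3643) = 1.
Legendre symbol 1 ⇒ 3643 is split.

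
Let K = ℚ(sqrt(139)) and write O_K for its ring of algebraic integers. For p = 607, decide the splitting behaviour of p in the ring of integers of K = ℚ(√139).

remains prime (inert)

d = 139 ≡ 3 (mod 4), so O_K = ℤ[√139] and disc(K) = 4d = 556.
disc(K) = 556 is not divisible by 607; 607 is unramified.
(139/607) = 139^303 mod 607 = 606, giving Legendre symbol -1.
(139/607) = -1, so 607 is inert.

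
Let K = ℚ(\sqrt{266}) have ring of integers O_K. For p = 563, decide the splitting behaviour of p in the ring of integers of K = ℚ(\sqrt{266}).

Since 266 ≢ 1 mod 4, the ring of integers is ℤ[√266] with discriminant 4·266 = 1064.
563 ∤ 1064, so 563 is unramified.
Compute (266/563) via Euler: 266^((563-1)/2) mod 563 = 562, so (266/563) = -1.
d is a non-residue mod p, hence 563 remains inert in O_K.

inert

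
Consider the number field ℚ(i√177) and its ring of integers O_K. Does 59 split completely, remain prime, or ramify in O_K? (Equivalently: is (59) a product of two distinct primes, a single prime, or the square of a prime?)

-177 mod 4 = 3, hence disc K = 4·(-177) = -708 and O_K = ℤ[√-177].
59 divides disc(K) = -708, so 59 ramifies.

ramified — (59) = 𝔭²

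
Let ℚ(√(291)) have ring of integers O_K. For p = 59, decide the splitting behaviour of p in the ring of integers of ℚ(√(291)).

remains prime (inert)

291 mod 4 = 3, hence disc K = 4·291 = 1164 and O_K = ℤ[√291].
59 ∤ 1164, so 59 is unramified.
Euler's criterion: 291^29 mod 59 = 58. Thus (291|59) = -1.
Legendre symbol -1 ⇒ 59 is inert.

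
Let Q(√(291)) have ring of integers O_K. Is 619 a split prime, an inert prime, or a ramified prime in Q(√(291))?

splits completely

Since 291 ≢ 1 mod 4, the ring of integers is ℤ[√291] with discriminant 4·291 = 1164.
619 ∤ 1164, so 619 is unramified.
Compute (291/619) via Euler: 291^((619-1)/2) mod 619 = 1, so (291/619) = 1.
Legendre symbol 1 ⇒ 619 is split.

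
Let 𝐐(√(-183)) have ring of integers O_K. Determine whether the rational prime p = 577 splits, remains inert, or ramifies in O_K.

d = -183 ≡ 1 (mod 4), so O_K = ℤ[(1+√-183)/2] and disc(K) = d = -183.
Since gcd(577, -183) = 1 the prime 577 does not ramify.
Euler's criterion: (-183)^288 mod 577 = 576. Thus (-183|577) = -1.
Legendre symbol -1 ⇒ 577 is inert.

p is inert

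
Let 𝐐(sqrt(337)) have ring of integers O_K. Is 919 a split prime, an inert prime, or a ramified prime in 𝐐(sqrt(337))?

remains prime (inert)

Since 337 ≡ 1 mod 4, the ring of integers is ℤ[(1+√337)/2] with discriminant 337.
disc(K) = 337 is not divisible by 919; 919 is unramified.
(337/919) = 337^459 mod 919 = 918, giving Legendre symbol -1.
Legendre symbol -1 ⇒ 919 is inert.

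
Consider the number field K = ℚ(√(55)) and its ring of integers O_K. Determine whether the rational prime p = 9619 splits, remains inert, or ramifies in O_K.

Since 55 ≢ 1 mod 4, the ring of integers is ℤ[√55] with discriminant 4·55 = 220.
9619 ∤ 220, so 9619 is unramified.
Legendre symbol by Euler's criterion: (55/9619) ≡ 55^4809 ≡ 9618 (mod 9619), i.e. (55/9619) = -1.
d is a non-residue mod p, hence 9619 remains inert in O_K.

p is inert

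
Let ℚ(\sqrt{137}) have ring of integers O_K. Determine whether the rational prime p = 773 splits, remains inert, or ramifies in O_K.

split

137 mod 4 = 1, hence disc K = 137 and O_K = ℤ[(1+√137)/2].
773 ∤ 137, so 773 is unramified.
(137/773) = 137^386 mod 773 = 1, giving Legendre symbol 1.
(137/773) = 1, so 773 splits.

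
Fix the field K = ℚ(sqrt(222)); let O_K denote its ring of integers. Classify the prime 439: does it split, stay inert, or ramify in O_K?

Since 222 ≢ 1 mod 4, the ring of integers is ℤ[√222] with discriminant 4·222 = 888.
Since gcd(439, 888) = 1 the prime 439 does not ramify.
Legendre symbol by Euler's criterion: (222/439) ≡ 222^219 ≡ 1 (mod 439), i.e. (222/439) = 1.
(222/439) = 1, so 439 splits.

split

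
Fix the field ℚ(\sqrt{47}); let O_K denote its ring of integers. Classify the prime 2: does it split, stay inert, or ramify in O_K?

Since 47 ≢ 1 mod 4, the ring of integers is ℤ[√47] with discriminant 4·47 = 188.
Ramification test: 2 | 188. The prime 2 ramifies in K.

2 is ramified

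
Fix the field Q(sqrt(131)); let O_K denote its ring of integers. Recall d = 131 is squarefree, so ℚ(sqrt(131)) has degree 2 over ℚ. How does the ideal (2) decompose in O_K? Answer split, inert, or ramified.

Since 131 ≢ 1 mod 4, the ring of integers is ℤ[√131] with discriminant 4·131 = 524.
disc(K) = 524 = 2·262, so p = 2 is ramified.

p ramifies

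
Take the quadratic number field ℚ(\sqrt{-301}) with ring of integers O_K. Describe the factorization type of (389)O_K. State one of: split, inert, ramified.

remains prime (inert)

Since -301 ≢ 1 mod 4, the ring of integers is ℤ[√-301] with discriminant 4·(-301) = -1204.
disc(K) = -1204 is not divisible by 389; 389 is unramified.
Euler's criterion: (-301)^194 mod 389 = 388. Thus (-301|389) = -1.
d is a non-residue mod p, hence 389 remains inert in O_K.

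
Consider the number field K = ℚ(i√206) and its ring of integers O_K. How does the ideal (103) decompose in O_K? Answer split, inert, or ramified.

ramified

Since -206 ≢ 1 mod 4, the ring of integers is ℤ[√-206] with discriminant 4·(-206) = -824.
Ramification test: 103 | -824. The prime 103 ramifies in K.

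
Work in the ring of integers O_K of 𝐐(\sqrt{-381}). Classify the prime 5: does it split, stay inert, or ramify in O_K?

d = -381 ≡ 3 (mod 4), so O_K = ℤ[√-381] and disc(K) = 4d = -1524.
Since gcd(5, -1524) = 1 the prime 5 does not ramify.
(-381/5) = 4^2 mod 5 = 1, giving Legendre symbol 1.
(-381/5) = 1, so 5 splits.

5 splits in O_K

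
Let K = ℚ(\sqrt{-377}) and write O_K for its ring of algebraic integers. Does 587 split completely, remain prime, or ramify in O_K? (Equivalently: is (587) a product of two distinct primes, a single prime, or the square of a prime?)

splits completely

Since -377 ≢ 1 mod 4, the ring of integers is ℤ[√-377] with discriminant 4·(-377) = -1508.
disc(K) = -1508 is not divisible by 587; 587 is unramified.
Compute (-377/587) via Euler: 210^((587-1)/2) mod 587 = 1, so (-377/587) = 1.
d is a quadratic residue mod p, hence 587 splits in O_K.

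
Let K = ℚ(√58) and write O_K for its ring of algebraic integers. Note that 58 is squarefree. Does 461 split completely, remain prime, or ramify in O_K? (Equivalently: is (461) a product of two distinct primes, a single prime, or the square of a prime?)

d = 58 ≡ 2 (mod 4), so O_K = ℤ[√58] and disc(K) = 4d = 232.
disc(K) = 232 is not divisible by 461; 461 is unramified.
Euler's criterion: 58^230 mod 461 = 1. Thus (58|461) = 1.
d is a quadratic residue mod p, hence 461 splits in O_K.

p splits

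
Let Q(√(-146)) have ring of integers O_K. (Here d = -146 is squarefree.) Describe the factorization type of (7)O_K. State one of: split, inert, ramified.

splits completely

d = -146 ≡ 2 (mod 4), so O_K = ℤ[√-146] and disc(K) = 4d = -584.
7 ∤ -584, so 7 is unramified.
Legendre symbol by Euler's criterion: (-146/7) ≡ (-146)^3 ≡ 1 (mod 7), i.e. (-146/7) = 1.
Legendre symbol 1 ⇒ 7 is split.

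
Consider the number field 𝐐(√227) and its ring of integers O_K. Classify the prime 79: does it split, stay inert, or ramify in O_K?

inert

Since 227 ≢ 1 mod 4, the ring of integers is ℤ[√227] with discriminant 4·227 = 908.
disc(K) = 908 is not divisible by 79; 79 is unramified.
Legendre symbol by Euler's criterion: (227/79) ≡ 227^39 ≡ 78 (mod 79), i.e. (227/79) = -1.
Legendre symbol -1 ⇒ 79 is inert.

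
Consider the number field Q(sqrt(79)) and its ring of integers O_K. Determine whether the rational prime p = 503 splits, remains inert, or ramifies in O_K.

d = 79 ≡ 3 (mod 4), so O_K = ℤ[√79] and disc(K) = 4d = 316.
503 ∤ 316, so 503 is unramified.
(79/503) = 79^251 mod 503 = 1, giving Legendre symbol 1.
d is a quadratic residue mod p, hence 503 splits in O_K.

503 splits in O_K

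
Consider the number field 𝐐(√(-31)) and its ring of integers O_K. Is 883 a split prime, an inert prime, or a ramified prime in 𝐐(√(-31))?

d = -31 ≡ 1 (mod 4), so O_K = ℤ[(1+√-31)/2] and disc(K) = d = -31.
883 ∤ -31, so 883 is unramified.
Compute (-31/883) via Euler: 852^((883-1)/2) mod 883 = 882, so (-31/883) = -1.
(-31/883) = -1, so 883 is inert.

883 remains inert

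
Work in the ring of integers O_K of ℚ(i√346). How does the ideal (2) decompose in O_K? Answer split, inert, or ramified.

d = -346 ≡ 2 (mod 4), so O_K = ℤ[√-346] and disc(K) = 4d = -1384.
2 divides disc(K) = -1384, so 2 ramifies.

ramified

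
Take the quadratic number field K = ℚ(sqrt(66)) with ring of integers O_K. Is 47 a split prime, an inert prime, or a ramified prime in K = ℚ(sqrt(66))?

d = 66 ≡ 2 (mod 4), so O_K = ℤ[√66] and disc(K) = 4d = 264.
disc(K) = 264 is not divisible by 47; 47 is unramified.
Euler's criterion: 66^23 mod 47 = 46. Thus (66|47) = -1.
(66/47) = -1, so 47 is inert.

p is inert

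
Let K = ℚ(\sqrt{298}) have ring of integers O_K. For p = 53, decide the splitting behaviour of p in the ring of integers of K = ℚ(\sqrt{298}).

d = 298 ≡ 2 (mod 4), so O_K = ℤ[√298] and disc(K) = 4d = 1192.
53 ∤ 1192, so 53 is unramified.
Legendre symbol by Euler's criterion: (298/53) ≡ 298^26 ≡ 52 (mod 53), i.e. (298/53) = -1.
Legendre symbol -1 ⇒ 53 is inert.

p is inert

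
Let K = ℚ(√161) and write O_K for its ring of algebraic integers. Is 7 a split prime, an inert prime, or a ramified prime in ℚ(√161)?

ramifies in O_K

Since 161 ≡ 1 mod 4, the ring of integers is ℤ[(1+√161)/2] with discriminant 161.
Ramification test: 7 | 161. The prime 7 ramifies in K.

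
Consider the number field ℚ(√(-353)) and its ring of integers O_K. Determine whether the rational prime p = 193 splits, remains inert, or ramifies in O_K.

inert

-353 mod 4 = 3, hence disc K = 4·(-353) = -1412 and O_K = ℤ[√-353].
193 ∤ -1412, so 193 is unramified.
Legendre symbol by Euler's criterion: (-353/193) ≡ (-353)^96 ≡ 192 (mod 193), i.e. (-353/193) = -1.
Legendre symbol -1 ⇒ 193 is inert.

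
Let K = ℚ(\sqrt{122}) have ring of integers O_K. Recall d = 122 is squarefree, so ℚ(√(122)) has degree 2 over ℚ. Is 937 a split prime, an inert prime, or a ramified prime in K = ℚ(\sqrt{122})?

122 mod 4 = 2, hence disc K = 4·122 = 488 and O_K = ℤ[√122].
Since gcd(937, 488) = 1 the prime 937 does not ramify.
Euler's criterion: 122^468 mod 937 = 1. Thus (122|937) = 1.
Legendre symbol 1 ⇒ 937 is split.

937 splits in O_K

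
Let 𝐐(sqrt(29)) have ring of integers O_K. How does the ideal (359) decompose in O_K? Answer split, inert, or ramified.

d = 29 ≡ 1 (mod 4), so O_K = ℤ[(1+√29)/2] and disc(K) = d = 29.
359 ∤ 29, so 359 is unramified.
Compute (29/359) via Euler: 29^((359-1)/2) mod 359 = 358, so (29/359) = -1.
Legendre symbol -1 ⇒ 359 is inert.

inert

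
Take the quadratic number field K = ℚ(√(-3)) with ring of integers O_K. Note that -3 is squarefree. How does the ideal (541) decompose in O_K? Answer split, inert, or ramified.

splits completely

-3 mod 4 = 1, hence disc K = -3 and O_K = ℤ[(1+√-3)/2].
disc(K) = -3 is not divisible by 541; 541 is unramified.
Compute (-3/541) via Euler: 538^((541-1)/2) mod 541 = 1, so (-3/541) = 1.
Legendre symbol 1 ⇒ 541 is split.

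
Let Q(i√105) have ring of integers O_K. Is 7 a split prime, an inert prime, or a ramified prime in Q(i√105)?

d = -105 ≡ 3 (mod 4), so O_K = ℤ[√-105] and disc(K) = 4d = -420.
Ramification test: 7 | -420. The prime 7 ramifies in K.

ramifies in O_K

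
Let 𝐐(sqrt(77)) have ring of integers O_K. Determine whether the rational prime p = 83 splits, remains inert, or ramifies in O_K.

p splits

Since 77 ≡ 1 mod 4, the ring of integers is ℤ[(1+√77)/2] with discriminant 77.
83 ∤ 77, so 83 is unramified.
Legendre symbol by Euler's criterion: (77/83) ≡ 77^41 ≡ 1 (mod 83), i.e. (77/83) = 1.
d is a quadratic residue mod p, hence 83 splits in O_K.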